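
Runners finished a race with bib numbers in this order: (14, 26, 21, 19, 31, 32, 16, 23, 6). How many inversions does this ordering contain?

19 out-of-order pairs

Count, for each position, how many later elements it exceeds:
14 → 6 → 1
26 → 21, 19, 16, 23, 6 → 5
21 → 19, 16, 6 → 3
19 → 16, 6 → 2
31 → 16, 23, 6 → 3
32 → 16, 23, 6 → 3
16 → 6 → 1
23 → 6 → 1
6 → none → 0
Sum: 1 + 5 + 3 + 2 + 3 + 3 + 1 + 1 + 0 = 19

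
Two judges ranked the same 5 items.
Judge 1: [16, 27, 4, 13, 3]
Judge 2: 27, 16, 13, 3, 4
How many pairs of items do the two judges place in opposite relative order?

3

Assign each item its position (1..5) in the first ordering, then rewrite the second ordering as that position sequence:
positions: 16→1, 27→2, 4→3, 13→4, 3→5
second ordering as positions: [2, 1, 4, 5, 3]
Discordant pairs = inversions in this position sequence.
2: 1 → 1
1: 0
4: 3 → 1
5: 3 → 1
3: 0
Total: 1 + 0 + 1 + 1 + 0 = 3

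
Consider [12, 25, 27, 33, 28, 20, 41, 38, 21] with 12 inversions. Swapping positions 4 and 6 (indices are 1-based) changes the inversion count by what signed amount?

Positions 4 and 6 hold 33 and 20; after swapping, the array is [12, 25, 27, 20, 28, 33, 41, 38, 21].
Element-by-element contributions:
12: 0
25: 2
27: 2
20: 0
28: 1
33: 1
41: 2
38: 1
21: 0
Sum: 0 + 2 + 2 + 0 + 1 + 1 + 2 + 1 + 0 = 9
Change: 9 − 12 = -3

-3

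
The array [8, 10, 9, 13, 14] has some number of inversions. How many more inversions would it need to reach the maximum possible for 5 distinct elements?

9

Maximum inversions for 5 distinct elements is C(5, 2) = 5·4/2 = 10.
Current inversions — for each element, count later smaller elements:
8: 0
10: 1
9: 0
13: 0
14: 0
Current total: 0 + 1 + 0 + 0 + 0 = 1
Shortfall: 10 − 1 = 9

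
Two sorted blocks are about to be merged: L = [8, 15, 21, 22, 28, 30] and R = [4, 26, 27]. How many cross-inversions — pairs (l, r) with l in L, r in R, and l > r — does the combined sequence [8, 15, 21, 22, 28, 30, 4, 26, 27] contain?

Count, for every r in R, how many entries of L exceed r:
r = 4: 8, 15, 21, 22, 28, 30 → 6
r = 26: 28, 30 → 2
r = 27: 28, 30 → 2
Cross-inversions: 6 + 2 + 2 = 10

10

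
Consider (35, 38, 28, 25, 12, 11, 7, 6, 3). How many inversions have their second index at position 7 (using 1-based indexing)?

6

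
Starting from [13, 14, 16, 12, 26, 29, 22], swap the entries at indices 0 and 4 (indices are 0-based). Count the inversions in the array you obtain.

Positions 0 and 4 hold 13 and 26; after swapping, the array is [26, 14, 16, 12, 13, 29, 22].
Sweep left to right; for each value list the smaller values that follow it:
26: 5
14: 2
16: 2
12: 0
13: 0
29: 1
22: 0
Sum: 5 + 2 + 2 + 0 + 0 + 1 + 0 = 10

10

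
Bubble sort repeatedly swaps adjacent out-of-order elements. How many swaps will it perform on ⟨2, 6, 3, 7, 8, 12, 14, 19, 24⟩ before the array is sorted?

1 adjacent swap

Minimum adjacent swaps = number of inversions (each swap of adjacent out-of-order elements removes one inversion and no swap can remove more).
Count inversions — for each element, later elements that are smaller:
2: none → 0
6: 3 → 1
3: none → 0
7: none → 0
8: none → 0
12: none → 0
14: none → 0
19: none → 0
24: none → 0
Total inversions: 0 + 1 + 0 + 0 + 0 + 0 + 0 + 0 + 0 = 1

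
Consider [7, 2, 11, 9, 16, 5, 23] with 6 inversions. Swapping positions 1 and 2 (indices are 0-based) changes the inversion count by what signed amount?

+1

Positions 1 and 2 hold 2 and 11; after swapping, the array is [7, 11, 2, 9, 16, 5, 23].
Count, for each position, how many later elements it exceeds:
7 → 2, 5 → 2
11 → 2, 9, 5 → 3
2 → none → 0
9 → 5 → 1
16 → 5 → 1
5 → none → 0
23 → none → 0
Sum: 2 + 3 + 0 + 1 + 1 + 0 + 0 = 7
Change: 7 − 6 = +1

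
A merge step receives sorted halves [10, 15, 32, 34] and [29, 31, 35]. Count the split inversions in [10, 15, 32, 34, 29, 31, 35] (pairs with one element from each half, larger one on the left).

4

Take each right-half value and tally the left-half values above it:
r = 29: 32, 34 → 2
r = 31: 32, 34 → 2
r = 35: none → 0
Cross-inversions: 2 + 2 + 0 = 4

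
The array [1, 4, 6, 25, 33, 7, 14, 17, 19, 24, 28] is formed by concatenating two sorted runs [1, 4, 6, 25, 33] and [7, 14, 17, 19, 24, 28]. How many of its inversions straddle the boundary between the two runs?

11 cross-inversions

For each element r of the right run, count left-run elements greater than r:
r = 7: 25, 33 → 2
r = 14: 25, 33 → 2
r = 17: 25, 33 → 2
r = 19: 25, 33 → 2
r = 24: 25, 33 → 2
r = 28: 33 → 1
Cross-inversions: 2 + 2 + 2 + 2 + 2 + 1 = 11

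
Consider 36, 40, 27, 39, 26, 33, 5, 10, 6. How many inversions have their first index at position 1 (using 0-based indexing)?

7

The element at index 1 is 40.
Elements after it: 27, 39, 26, 33, 5, 10, 6
Those smaller than 40: 27, 39, 26, 33, 5, 10, 6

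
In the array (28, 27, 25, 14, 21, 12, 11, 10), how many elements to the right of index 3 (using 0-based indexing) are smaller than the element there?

3 such elements

The element at index 3 is 14.
Elements after it: 21, 12, 11, 10
Those smaller than 14: 12, 11, 10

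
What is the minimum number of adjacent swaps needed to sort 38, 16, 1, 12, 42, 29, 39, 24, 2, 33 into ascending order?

There are 22 adjacent swaps.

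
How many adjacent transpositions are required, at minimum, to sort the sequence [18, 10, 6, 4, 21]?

6 adjacent swaps

Minimum adjacent swaps = number of inversions (each swap of adjacent out-of-order elements removes one inversion and no swap can remove more).
Count inversions — for each element, later elements that are smaller:
18: 10, 6, 4 → 3
10: 6, 4 → 2
6: 4 → 1
4: none → 0
21: none → 0
Total inversions: 3 + 2 + 1 + 0 + 0 = 6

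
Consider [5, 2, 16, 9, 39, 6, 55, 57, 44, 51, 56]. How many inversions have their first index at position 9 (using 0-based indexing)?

0 such elements

The element at index 9 is 51.
Elements after it: 56
None of them are smaller than 51.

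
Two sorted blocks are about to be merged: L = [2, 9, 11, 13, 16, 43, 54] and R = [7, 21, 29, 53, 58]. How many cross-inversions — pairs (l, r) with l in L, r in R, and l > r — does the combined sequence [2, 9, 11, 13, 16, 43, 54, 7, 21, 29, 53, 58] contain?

11

Count, for every r in R, how many entries of L exceed r:
r = 7: 9, 11, 13, 16, 43, 54 → 6
r = 21: 43, 54 → 2
r = 29: 43, 54 → 2
r = 53: 54 → 1
r = 58: none → 0
Cross-inversions: 6 + 2 + 2 + 1 + 0 = 11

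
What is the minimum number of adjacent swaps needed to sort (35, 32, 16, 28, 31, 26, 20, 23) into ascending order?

21

The minimum number of adjacent swaps to sort an array equals its inversion count, since every such swap removes exactly one inversion.
Count inversions — for each element, later elements that are smaller:
35: 32, 16, 28, 31, 26, 20, 23 → 7
32: 16, 28, 31, 26, 20, 23 → 6
16: none → 0
28: 26, 20, 23 → 3
31: 26, 20, 23 → 3
26: 20, 23 → 2
20: none → 0
23: none → 0
Total inversions: 7 + 6 + 0 + 3 + 3 + 2 + 0 + 0 = 21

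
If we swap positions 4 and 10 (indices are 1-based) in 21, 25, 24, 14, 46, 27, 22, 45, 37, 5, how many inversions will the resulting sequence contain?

20

Positions 4 and 10 hold 14 and 5; after swapping, the array is [21, 25, 24, 5, 46, 27, 22, 45, 37, 14].
Count, for each position, how many later elements it exceeds:
21: 2
25: 4
24: 3
5: 0
46: 5
27: 2
22: 1
45: 2
37: 1
14: 0
Sum: 2 + 4 + 3 + 0 + 5 + 2 + 1 + 2 + 1 + 0 = 20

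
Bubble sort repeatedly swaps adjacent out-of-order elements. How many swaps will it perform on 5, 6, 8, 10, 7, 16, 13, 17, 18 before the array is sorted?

Minimum adjacent swaps = number of inversions (each swap of adjacent out-of-order elements removes one inversion and no swap can remove more).
Count inversions — for each element, later elements that are smaller:
5: none → 0
6: none → 0
8: 7 → 1
10: 7 → 1
7: none → 0
16: 13 → 1
13: none → 0
17: none → 0
18: none → 0
Total inversions: 0 + 0 + 1 + 1 + 0 + 1 + 0 + 0 + 0 = 3

3 adjacent swaps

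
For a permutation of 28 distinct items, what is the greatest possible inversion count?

A reversed (strictly descending) arrangement makes every pair an inversion, giving C(28, 2) inversions.
C(28, 2) = 28·27/2 = 378

378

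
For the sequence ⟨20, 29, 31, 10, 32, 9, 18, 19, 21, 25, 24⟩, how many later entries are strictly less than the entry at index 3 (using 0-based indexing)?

1

The element at index 3 is 10.
Elements after it: 32, 9, 18, 19, 21, 25, 24
Those smaller than 10: 9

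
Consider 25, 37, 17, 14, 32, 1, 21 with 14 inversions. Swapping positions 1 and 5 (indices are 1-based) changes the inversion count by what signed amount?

Positions 1 and 5 hold 25 and 32; after swapping, the array is [32, 37, 17, 14, 25, 1, 21].
Count, for each position, how many later elements it exceeds:
32 → 17, 14, 25, 1, 21 → 5
37 → 17, 14, 25, 1, 21 → 5
17 → 14, 1 → 2
14 → 1 → 1
25 → 1, 21 → 2
1 → none → 0
21 → none → 0
Sum: 5 + 5 + 2 + 1 + 2 + 0 + 0 = 15
Change: 15 − 14 = +1

+1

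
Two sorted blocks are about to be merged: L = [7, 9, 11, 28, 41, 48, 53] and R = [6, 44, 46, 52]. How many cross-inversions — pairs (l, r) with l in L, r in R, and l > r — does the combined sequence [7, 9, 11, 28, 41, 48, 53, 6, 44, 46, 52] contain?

Count, for every r in R, how many entries of L exceed r:
r = 6: 7, 9, 11, 28, 41, 48, 53 → 7
r = 44: 48, 53 → 2
r = 46: 48, 53 → 2
r = 52: 53 → 1
Cross-inversions: 7 + 2 + 2 + 1 = 12

Split inversions: 12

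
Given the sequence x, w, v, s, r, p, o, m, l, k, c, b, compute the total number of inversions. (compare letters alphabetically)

66

Sweep left to right; for each value list the smaller values that follow it:
x: 11
w: 10
v: 9
s: 8
r: 7
p: 6
o: 5
m: 4
l: 3
k: 2
c: 1
b: 0
Sum: 11 + 10 + 9 + 8 + 7 + 6 + 5 + 4 + 3 + 2 + 1 + 0 = 66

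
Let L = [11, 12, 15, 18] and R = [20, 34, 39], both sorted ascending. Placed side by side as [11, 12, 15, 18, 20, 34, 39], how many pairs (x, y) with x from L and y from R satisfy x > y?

Take each right-half value and tally the left-half values above it:
r = 20: none → 0
r = 34: none → 0
r = 39: none → 0
Cross-inversions: 0 + 0 + 0 = 0

0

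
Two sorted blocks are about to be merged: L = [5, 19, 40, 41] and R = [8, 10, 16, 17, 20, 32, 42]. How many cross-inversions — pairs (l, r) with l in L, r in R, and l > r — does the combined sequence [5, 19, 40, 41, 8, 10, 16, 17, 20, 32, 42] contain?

16

For each element r of the right run, count left-run elements greater than r:
r = 8: 19, 40, 41 → 3
r = 10: 19, 40, 41 → 3
r = 16: 19, 40, 41 → 3
r = 17: 19, 40, 41 → 3
r = 20: 40, 41 → 2
r = 32: 40, 41 → 2
r = 42: none → 0
Cross-inversions: 3 + 3 + 3 + 3 + 2 + 2 + 0 = 16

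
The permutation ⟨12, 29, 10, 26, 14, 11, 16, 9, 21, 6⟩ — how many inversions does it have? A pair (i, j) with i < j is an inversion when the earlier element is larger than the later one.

29

Element-by-element contributions:
12 → 10, 11, 9, 6 → 4
29 → 10, 26, 14, 11, 16, 9, 21, 6 → 8
10 → 9, 6 → 2
26 → 14, 11, 16, 9, 21, 6 → 6
14 → 11, 9, 6 → 3
11 → 9, 6 → 2
16 → 9, 6 → 2
9 → 6 → 1
21 → 6 → 1
6 → none → 0
Sum: 4 + 8 + 2 + 6 + 3 + 2 + 2 + 1 + 1 + 0 = 29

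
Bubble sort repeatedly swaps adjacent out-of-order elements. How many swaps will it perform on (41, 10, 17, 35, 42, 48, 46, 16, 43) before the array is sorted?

Each adjacent swap fixes exactly one inversion, so the minimum swap count equals the number of inversions.
Count inversions — for each element, later elements that are smaller:
41: 10, 17, 35, 16 → 4
10: none → 0
17: 16 → 1
35: 16 → 1
42: 16 → 1
48: 46, 16, 43 → 3
46: 16, 43 → 2
16: none → 0
43: none → 0
Total inversions: 4 + 0 + 1 + 1 + 1 + 3 + 2 + 0 + 0 = 12

There are 12 adjacent swaps.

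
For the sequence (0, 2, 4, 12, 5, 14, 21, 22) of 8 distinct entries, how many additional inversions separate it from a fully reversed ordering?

27 inversions short

Maximum inversions for 8 distinct elements is C(8, 2) = 8·7/2 = 28.
Current inversions — for each element, count later smaller elements:
0: 0
2: 0
4: 0
12: 1
5: 0
14: 0
21: 0
22: 0
Current total: 0 + 0 + 0 + 1 + 0 + 0 + 0 + 0 = 1
Shortfall: 28 − 1 = 27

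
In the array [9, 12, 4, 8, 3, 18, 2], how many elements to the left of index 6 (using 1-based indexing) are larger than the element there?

0

The element at index 6 is 18.
Elements before it: 9, 12, 4, 8, 3
None of them are larger than 18.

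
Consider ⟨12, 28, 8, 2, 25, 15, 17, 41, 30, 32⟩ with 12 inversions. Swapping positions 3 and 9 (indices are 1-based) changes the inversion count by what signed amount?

+7

Positions 3 and 9 hold 8 and 30; after swapping, the array is [12, 28, 30, 2, 25, 15, 17, 41, 8, 32].
Count, for each position, how many later elements it exceeds:
12: 2
28: 5
30: 5
2: 0
25: 3
15: 1
17: 1
41: 2
8: 0
32: 0
Sum: 2 + 5 + 5 + 0 + 3 + 1 + 1 + 2 + 0 + 0 = 19
Change: 19 − 12 = +7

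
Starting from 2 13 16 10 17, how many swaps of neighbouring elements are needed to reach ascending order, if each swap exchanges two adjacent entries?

Adjacent swaps: 2

Minimum adjacent swaps = number of inversions (each swap of adjacent out-of-order elements removes one inversion and no swap can remove more).
Count inversions — for each element, later elements that are smaller:
2: none → 0
13: 10 → 1
16: 10 → 1
10: none → 0
17: none → 0
Total inversions: 0 + 1 + 1 + 0 + 0 = 2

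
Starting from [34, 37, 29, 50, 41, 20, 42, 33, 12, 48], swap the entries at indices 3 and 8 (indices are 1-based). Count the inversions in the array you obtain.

Positions 3 and 8 hold 29 and 33; after swapping, the array is [34, 37, 33, 50, 41, 20, 42, 29, 12, 48].
Sweep left to right; for each value list the smaller values that follow it:
34: 4
37: 4
33: 3
50: 6
41: 3
20: 1
42: 2
29: 1
12: 0
48: 0
Sum: 4 + 4 + 3 + 6 + 3 + 1 + 2 + 1 + 0 + 0 = 24

24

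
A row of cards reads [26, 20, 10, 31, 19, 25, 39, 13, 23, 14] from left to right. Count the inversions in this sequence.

Inversions: 25

For each element, count later entries that are smaller:
26 → 20, 10, 19, 25, 13, 23, 14 → 7
20 → 10, 19, 13, 14 → 4
10 → none → 0
31 → 19, 25, 13, 23, 14 → 5
19 → 13, 14 → 2
25 → 13, 23, 14 → 3
39 → 13, 23, 14 → 3
13 → none → 0
23 → 14 → 1
14 → none → 0
Sum: 7 + 4 + 0 + 5 + 2 + 3 + 3 + 0 + 1 + 0 = 25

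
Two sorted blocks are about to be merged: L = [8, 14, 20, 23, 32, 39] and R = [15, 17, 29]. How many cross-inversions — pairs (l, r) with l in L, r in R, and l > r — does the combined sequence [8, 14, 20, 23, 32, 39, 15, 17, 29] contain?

Split inversions: 10

For each element r of the right run, count left-run elements greater than r:
r = 15: 20, 23, 32, 39 → 4
r = 17: 20, 23, 32, 39 → 4
r = 29: 32, 39 → 2
Cross-inversions: 4 + 4 + 2 = 10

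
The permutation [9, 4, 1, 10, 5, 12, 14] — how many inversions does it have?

Out-of-order pairs: 5

Sweep left to right; for each value list the smaller values that follow it:
9 → 4, 1, 5 → 3
4 → 1 → 1
1 → none → 0
10 → 5 → 1
5 → none → 0
12 → none → 0
14 → none → 0
Sum: 3 + 1 + 0 + 1 + 0 + 0 + 0 = 5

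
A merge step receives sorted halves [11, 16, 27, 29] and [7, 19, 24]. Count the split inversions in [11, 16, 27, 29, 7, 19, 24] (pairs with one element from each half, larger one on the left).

8 cross-inversions

Take each right-half value and tally the left-half values above it:
r = 7: 11, 16, 27, 29 → 4
r = 19: 27, 29 → 2
r = 24: 27, 29 → 2
Cross-inversions: 4 + 2 + 2 = 8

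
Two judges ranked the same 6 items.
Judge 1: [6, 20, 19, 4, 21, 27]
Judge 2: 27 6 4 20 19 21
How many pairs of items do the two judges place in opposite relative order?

7

Assign each item its position (1..6) in the first ordering, then rewrite the second ordering as that position sequence:
positions: 6→1, 20→2, 19→3, 4→4, 21→5, 27→6
second ordering as positions: [6, 1, 4, 2, 3, 5]
Discordant pairs = inversions in this position sequence.
6: 1, 4, 2, 3, 5 → 5
1: 0
4: 2, 3 → 2
2: 0
3: 0
5: 0
Total: 5 + 0 + 2 + 0 + 0 + 0 = 7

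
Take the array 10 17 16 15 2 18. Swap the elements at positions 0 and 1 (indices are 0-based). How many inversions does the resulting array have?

Positions 0 and 1 hold 10 and 17; after swapping, the array is [17, 10, 16, 15, 2, 18].
For each element, count later entries that are smaller:
17 → 10, 16, 15, 2 → 4
10 → 2 → 1
16 → 15, 2 → 2
15 → 2 → 1
2 → none → 0
18 → none → 0
Sum: 4 + 1 + 2 + 1 + 0 + 0 = 8

8 inversions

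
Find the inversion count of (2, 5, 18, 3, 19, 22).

Out-of-order index pairs (1-indexed):
(2,4): 5 > 3
(3,4): 18 > 3
That's 2 pairs.

Out-of-order pairs: 2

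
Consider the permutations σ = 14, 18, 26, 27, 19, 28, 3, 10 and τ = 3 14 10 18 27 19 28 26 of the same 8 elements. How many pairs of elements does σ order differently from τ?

14

Assign each item its position (1..8) in the first ordering, then rewrite the second ordering as that position sequence:
positions: 14→1, 18→2, 26→3, 27→4, 19→5, 28→6, 3→7, 10→8
second ordering as positions: [7, 1, 8, 2, 4, 5, 6, 3]
Discordant pairs = inversions in this position sequence.
7: 1, 2, 4, 5, 6, 3 → 6
1: 0
8: 2, 4, 5, 6, 3 → 5
2: 0
4: 3 → 1
5: 3 → 1
6: 3 → 1
3: 0
Total: 6 + 0 + 5 + 0 + 1 + 1 + 1 + 0 = 14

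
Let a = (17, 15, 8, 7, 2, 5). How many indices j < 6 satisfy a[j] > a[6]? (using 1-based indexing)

4

The element at index 6 is 5.
Elements before it: 17, 15, 8, 7, 2
Those larger than 5: 17, 15, 8, 7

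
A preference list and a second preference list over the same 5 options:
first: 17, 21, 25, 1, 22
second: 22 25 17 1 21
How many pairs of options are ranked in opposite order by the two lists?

7

Assign each item its position (1..5) in the first ordering, then rewrite the second ordering as that position sequence:
positions: 17→1, 21→2, 25→3, 1→4, 22→5
second ordering as positions: [5, 3, 1, 4, 2]
Discordant pairs = inversions in this position sequence.
5: 3, 1, 4, 2 → 4
3: 1, 2 → 2
1: 0
4: 2 → 1
2: 0
Total: 4 + 2 + 0 + 1 + 0 = 7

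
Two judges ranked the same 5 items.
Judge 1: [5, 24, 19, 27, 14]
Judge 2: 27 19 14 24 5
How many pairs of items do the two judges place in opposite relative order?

Assign each item its position (1..5) in the first ordering, then rewrite the second ordering as that position sequence:
positions: 5→1, 24→2, 19→3, 27→4, 14→5
second ordering as positions: [4, 3, 5, 2, 1]
Discordant pairs = inversions in this position sequence.
4: 3, 2, 1 → 3
3: 2, 1 → 2
5: 2, 1 → 2
2: 1 → 1
1: 0
Total: 3 + 2 + 2 + 1 + 0 = 8

Discordant pairs: 8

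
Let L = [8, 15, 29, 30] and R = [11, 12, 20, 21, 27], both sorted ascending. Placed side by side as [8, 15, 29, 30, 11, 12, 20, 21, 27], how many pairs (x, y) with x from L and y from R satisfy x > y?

12 split inversions

Count, for every r in R, how many entries of L exceed r:
r = 11: 15, 29, 30 → 3
r = 12: 15, 29, 30 → 3
r = 20: 29, 30 → 2
r = 21: 29, 30 → 2
r = 27: 29, 30 → 2
Cross-inversions: 3 + 3 + 2 + 2 + 2 = 12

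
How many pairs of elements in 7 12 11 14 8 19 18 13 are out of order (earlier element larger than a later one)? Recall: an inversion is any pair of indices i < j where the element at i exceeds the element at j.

Count, for each position, how many later elements it exceeds:
7 → none → 0
12 → 11, 8 → 2
11 → 8 → 1
14 → 8, 13 → 2
8 → none → 0
19 → 18, 13 → 2
18 → 13 → 1
13 → none → 0
Sum: 0 + 2 + 1 + 2 + 0 + 2 + 1 + 0 = 8

8 inversions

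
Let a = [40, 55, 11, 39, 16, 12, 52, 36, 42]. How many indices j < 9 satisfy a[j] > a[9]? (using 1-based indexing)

2

The element at index 9 is 42.
Elements before it: 40, 55, 11, 39, 16, 12, 52, 36
Those larger than 42: 55, 52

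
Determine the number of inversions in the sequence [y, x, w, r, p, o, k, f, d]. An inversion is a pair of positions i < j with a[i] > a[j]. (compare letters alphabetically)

36

Sweep left to right; for each value list the smaller values that follow it:
y: 8
x: 7
w: 6
r: 5
p: 4
o: 3
k: 2
f: 1
d: 0
Sum: 8 + 7 + 6 + 5 + 4 + 3 + 2 + 1 + 0 = 36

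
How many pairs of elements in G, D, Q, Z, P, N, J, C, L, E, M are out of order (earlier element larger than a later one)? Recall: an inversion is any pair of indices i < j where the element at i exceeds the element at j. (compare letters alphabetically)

For each element, count later entries that are smaller:
G → D, C, E → 3
D → C → 1
Q → P, N, J, C, L, E, M → 7
Z → P, N, J, C, L, E, M → 7
P → N, J, C, L, E, M → 6
N → J, C, L, E, M → 5
J → C, E → 2
C → none → 0
L → E → 1
E → none → 0
M → none → 0
Sum: 3 + 1 + 7 + 7 + 6 + 5 + 2 + 0 + 1 + 0 + 0 = 32

32 inversions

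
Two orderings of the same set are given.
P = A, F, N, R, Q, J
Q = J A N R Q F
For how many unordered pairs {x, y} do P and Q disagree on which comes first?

8

Assign each item its position (1..6) in the first ordering, then rewrite the second ordering as that position sequence:
positions: A→1, F→2, N→3, R→4, Q→5, J→6
second ordering as positions: [6, 1, 3, 4, 5, 2]
Discordant pairs = inversions in this position sequence.
6: 1, 3, 4, 5, 2 → 5
1: 0
3: 2 → 1
4: 2 → 1
5: 2 → 1
2: 0
Total: 5 + 0 + 1 + 1 + 1 + 0 = 8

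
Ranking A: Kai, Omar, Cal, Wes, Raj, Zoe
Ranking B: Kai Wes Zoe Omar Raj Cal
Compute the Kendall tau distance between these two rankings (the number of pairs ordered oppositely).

6 discordant pairs

Assign each item its position (1..6) in the first ordering, then rewrite the second ordering as that position sequence:
positions: Kai→1, Omar→2, Cal→3, Wes→4, Raj→5, Zoe→6
second ordering as positions: [1, 4, 6, 2, 5, 3]
Discordant pairs = inversions in this position sequence.
1: 0
4: 2, 3 → 2
6: 2, 5, 3 → 3
2: 0
5: 3 → 1
3: 0
Total: 0 + 2 + 3 + 0 + 1 + 0 = 6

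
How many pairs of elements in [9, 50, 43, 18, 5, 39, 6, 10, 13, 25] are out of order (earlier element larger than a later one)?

25

Sweep left to right; for each value list the smaller values that follow it:
9 → 5, 6 → 2
50 → 43, 18, 5, 39, 6, 10, 13, 25 → 8
43 → 18, 5, 39, 6, 10, 13, 25 → 7
18 → 5, 6, 10, 13 → 4
5 → none → 0
39 → 6, 10, 13, 25 → 4
6 → none → 0
10 → none → 0
13 → none → 0
25 → none → 0
Sum: 2 + 8 + 7 + 4 + 0 + 4 + 0 + 0 + 0 + 0 = 25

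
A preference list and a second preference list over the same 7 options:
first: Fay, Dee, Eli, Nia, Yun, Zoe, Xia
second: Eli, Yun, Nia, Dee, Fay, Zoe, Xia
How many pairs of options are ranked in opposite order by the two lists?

8 pairs

Assign each item its position (1..7) in the first ordering, then rewrite the second ordering as that position sequence:
positions: Fay→1, Dee→2, Eli→3, Nia→4, Yun→5, Zoe→6, Xia→7
second ordering as positions: [3, 5, 4, 2, 1, 6, 7]
Discordant pairs = inversions in this position sequence.
3: 2, 1 → 2
5: 4, 2, 1 → 3
4: 2, 1 → 2
2: 1 → 1
1: 0
6: 0
7: 0
Total: 2 + 3 + 2 + 1 + 0 + 0 + 0 = 8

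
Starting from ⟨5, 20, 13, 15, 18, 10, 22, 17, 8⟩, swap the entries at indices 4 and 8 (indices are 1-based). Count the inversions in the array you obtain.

18 inversions

Positions 4 and 8 hold 15 and 17; after swapping, the array is [5, 20, 13, 17, 18, 10, 22, 15, 8].
Count, for each position, how many later elements it exceeds:
5 → none → 0
20 → 13, 17, 18, 10, 15, 8 → 6
13 → 10, 8 → 2
17 → 10, 15, 8 → 3
18 → 10, 15, 8 → 3
10 → 8 → 1
22 → 15, 8 → 2
15 → 8 → 1
8 → none → 0
Sum: 0 + 6 + 2 + 3 + 3 + 1 + 2 + 1 + 0 = 18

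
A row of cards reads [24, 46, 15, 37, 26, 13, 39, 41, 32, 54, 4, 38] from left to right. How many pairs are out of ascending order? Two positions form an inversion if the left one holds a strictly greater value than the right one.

30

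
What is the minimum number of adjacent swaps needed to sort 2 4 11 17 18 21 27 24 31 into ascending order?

Adjacent swaps: 1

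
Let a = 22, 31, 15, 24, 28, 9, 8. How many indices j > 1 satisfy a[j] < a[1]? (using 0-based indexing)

5 such elements

The element at index 1 is 31.
Elements after it: 15, 24, 28, 9, 8
Those smaller than 31: 15, 24, 28, 9, 8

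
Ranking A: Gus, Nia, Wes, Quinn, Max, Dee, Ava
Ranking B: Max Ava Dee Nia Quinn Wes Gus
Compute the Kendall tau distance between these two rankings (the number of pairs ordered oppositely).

Assign each item its position (1..7) in the first ordering, then rewrite the second ordering as that position sequence:
positions: Gus→1, Nia→2, Wes→3, Quinn→4, Max→5, Dee→6, Ava→7
second ordering as positions: [5, 7, 6, 2, 4, 3, 1]
Discordant pairs = inversions in this position sequence.
5: 2, 4, 3, 1 → 4
7: 6, 2, 4, 3, 1 → 5
6: 2, 4, 3, 1 → 4
2: 1 → 1
4: 3, 1 → 2
3: 1 → 1
1: 0
Total: 4 + 5 + 4 + 1 + 2 + 1 + 0 = 17

17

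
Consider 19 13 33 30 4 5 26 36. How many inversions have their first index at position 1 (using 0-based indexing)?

2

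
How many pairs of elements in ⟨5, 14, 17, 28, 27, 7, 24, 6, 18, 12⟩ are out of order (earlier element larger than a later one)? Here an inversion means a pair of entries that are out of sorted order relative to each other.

22

Count, for each position, how many later elements it exceeds:
5: 0
14: 3
17: 3
28: 6
27: 5
7: 1
24: 3
6: 0
18: 1
12: 0
Sum: 0 + 3 + 3 + 6 + 5 + 1 + 3 + 0 + 1 + 0 = 22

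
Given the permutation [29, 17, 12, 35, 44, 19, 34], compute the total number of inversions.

There are 8 out-of-order pairs.

Sweep left to right; for each value list the smaller values that follow it:
29: 3
17: 1
12: 0
35: 2
44: 2
19: 0
34: 0
Sum: 3 + 1 + 0 + 2 + 2 + 0 + 0 = 8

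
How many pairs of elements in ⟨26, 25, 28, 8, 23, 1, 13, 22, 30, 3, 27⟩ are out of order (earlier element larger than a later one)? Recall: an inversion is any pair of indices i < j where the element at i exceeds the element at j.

Element-by-element contributions:
26: 7
25: 6
28: 7
8: 2
23: 4
1: 0
13: 1
22: 1
30: 2
3: 0
27: 0
Sum: 7 + 6 + 7 + 2 + 4 + 0 + 1 + 1 + 2 + 0 + 0 = 30

30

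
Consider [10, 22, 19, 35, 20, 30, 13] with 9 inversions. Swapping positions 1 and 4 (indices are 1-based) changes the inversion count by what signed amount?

Positions 1 and 4 hold 10 and 35; after swapping, the array is [35, 22, 19, 10, 20, 30, 13].
Element-by-element contributions:
35: 6
22: 4
19: 2
10: 0
20: 1
30: 1
13: 0
Sum: 6 + 4 + 2 + 0 + 1 + 1 + 0 = 14
Change: 14 − 9 = +5

+5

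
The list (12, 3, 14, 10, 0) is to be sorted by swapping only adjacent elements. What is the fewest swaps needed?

Each adjacent swap fixes exactly one inversion, so the minimum swap count equals the number of inversions.
Count inversions — for each element, later elements that are smaller:
12: 3, 10, 0 → 3
3: 0 → 1
14: 10, 0 → 2
10: 0 → 1
0: none → 0
Total inversions: 3 + 1 + 2 + 1 + 0 = 7

7 adjacent swaps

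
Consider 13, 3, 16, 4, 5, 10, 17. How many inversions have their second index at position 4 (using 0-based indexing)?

2

The element at index 4 is 5.
Elements before it: 13, 3, 16, 4
Those larger than 5: 13, 16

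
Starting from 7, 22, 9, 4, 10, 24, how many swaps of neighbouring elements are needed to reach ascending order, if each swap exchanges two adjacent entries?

There are 5 adjacent swaps.

Each adjacent swap fixes exactly one inversion, so the minimum swap count equals the number of inversions.
Count inversions — for each element, later elements that are smaller:
7: 4 → 1
22: 9, 4, 10 → 3
9: 4 → 1
4: none → 0
10: none → 0
24: none → 0
Total inversions: 1 + 3 + 1 + 0 + 0 + 0 = 5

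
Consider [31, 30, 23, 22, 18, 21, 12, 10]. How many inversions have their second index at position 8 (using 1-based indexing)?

7

The element at index 8 is 10.
Elements before it: 31, 30, 23, 22, 18, 21, 12
Those larger than 10: 31, 30, 23, 22, 18, 21, 12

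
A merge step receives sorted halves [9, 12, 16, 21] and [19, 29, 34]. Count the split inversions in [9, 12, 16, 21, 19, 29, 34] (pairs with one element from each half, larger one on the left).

For each element r of the right run, count left-run elements greater than r:
r = 19: 21 → 1
r = 29: none → 0
r = 34: none → 0
Cross-inversions: 1 + 0 + 0 = 1

There is 1 split inversion.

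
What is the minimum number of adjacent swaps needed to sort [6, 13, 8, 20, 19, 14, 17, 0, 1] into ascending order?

20 swaps

Each adjacent swap fixes exactly one inversion, so the minimum swap count equals the number of inversions.
Count inversions — for each element, later elements that are smaller:
6: 0, 1 → 2
13: 8, 0, 1 → 3
8: 0, 1 → 2
20: 19, 14, 17, 0, 1 → 5
19: 14, 17, 0, 1 → 4
14: 0, 1 → 2
17: 0, 1 → 2
0: none → 0
1: none → 0
Total inversions: 2 + 3 + 2 + 5 + 4 + 2 + 2 + 0 + 0 = 20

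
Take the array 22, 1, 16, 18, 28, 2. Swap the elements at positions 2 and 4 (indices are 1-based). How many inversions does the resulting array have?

Positions 2 and 4 hold 1 and 18; after swapping, the array is [22, 18, 16, 1, 28, 2].
Sweep left to right; for each value list the smaller values that follow it:
22 → 18, 16, 1, 2 → 4
18 → 16, 1, 2 → 3
16 → 1, 2 → 2
1 → none → 0
28 → 2 → 1
2 → none → 0
Sum: 4 + 3 + 2 + 0 + 1 + 0 = 10

10 inversions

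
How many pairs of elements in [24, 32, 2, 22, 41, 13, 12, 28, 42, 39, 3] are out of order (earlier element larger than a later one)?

26 inversions

Element-by-element contributions:
24: 5
32: 6
2: 0
22: 3
41: 5
13: 2
12: 1
28: 1
42: 2
39: 1
3: 0
Sum: 5 + 6 + 0 + 3 + 5 + 2 + 1 + 1 + 2 + 1 + 0 = 26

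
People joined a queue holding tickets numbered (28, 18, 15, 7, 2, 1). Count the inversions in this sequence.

15

Count, for each position, how many later elements it exceeds:
28: 5
18: 4
15: 3
7: 2
2: 1
1: 0
Sum: 5 + 4 + 3 + 2 + 1 + 0 = 15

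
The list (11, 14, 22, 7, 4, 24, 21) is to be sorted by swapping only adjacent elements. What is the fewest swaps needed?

The minimum number of adjacent swaps to sort an array equals its inversion count, since every such swap removes exactly one inversion.
Count inversions — for each element, later elements that are smaller:
11: 7, 4 → 2
14: 7, 4 → 2
22: 7, 4, 21 → 3
7: 4 → 1
4: none → 0
24: 21 → 1
21: none → 0
Total inversions: 2 + 2 + 3 + 1 + 0 + 1 + 0 = 9

Swaps: 9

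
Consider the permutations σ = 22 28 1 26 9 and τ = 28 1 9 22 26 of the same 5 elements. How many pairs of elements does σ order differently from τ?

4 discordant pairs

Assign each item its position (1..5) in the first ordering, then rewrite the second ordering as that position sequence:
positions: 22→1, 28→2, 1→3, 26→4, 9→5
second ordering as positions: [2, 3, 5, 1, 4]
Discordant pairs = inversions in this position sequence.
2: 1 → 1
3: 1 → 1
5: 1, 4 → 2
1: 0
4: 0
Total: 1 + 1 + 2 + 0 + 0 = 4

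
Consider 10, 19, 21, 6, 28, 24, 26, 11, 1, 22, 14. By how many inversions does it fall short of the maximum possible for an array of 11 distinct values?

28

Maximum inversions for 11 distinct elements is C(11, 2) = 11·10/2 = 55.
Current inversions — for each element, count later smaller elements:
10: 2
19: 4
21: 4
6: 1
28: 6
24: 4
26: 4
11: 1
1: 0
22: 1
14: 0
Current total: 2 + 4 + 4 + 1 + 6 + 4 + 4 + 1 + 0 + 1 + 0 = 27
Shortfall: 55 − 27 = 28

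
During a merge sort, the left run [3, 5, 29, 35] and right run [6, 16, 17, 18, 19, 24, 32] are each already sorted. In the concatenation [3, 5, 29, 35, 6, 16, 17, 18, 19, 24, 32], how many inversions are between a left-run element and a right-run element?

Cross-inversions: 13

For each element r of the right run, count left-run elements greater than r:
r = 6: 29, 35 → 2
r = 16: 29, 35 → 2
r = 17: 29, 35 → 2
r = 18: 29, 35 → 2
r = 19: 29, 35 → 2
r = 24: 29, 35 → 2
r = 32: 35 → 1
Cross-inversions: 2 + 2 + 2 + 2 + 2 + 2 + 1 = 13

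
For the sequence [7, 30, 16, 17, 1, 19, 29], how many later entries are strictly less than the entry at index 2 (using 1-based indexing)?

5

The element at index 2 is 30.
Elements after it: 16, 17, 1, 19, 29
Those smaller than 30: 16, 17, 1, 19, 29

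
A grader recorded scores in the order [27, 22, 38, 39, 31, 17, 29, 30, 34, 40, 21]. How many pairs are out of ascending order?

Element-by-element contributions:
27 → 22, 17, 21 → 3
22 → 17, 21 → 2
38 → 31, 17, 29, 30, 34, 21 → 6
39 → 31, 17, 29, 30, 34, 21 → 6
31 → 17, 29, 30, 21 → 4
17 → none → 0
29 → 21 → 1
30 → 21 → 1
34 → 21 → 1
40 → 21 → 1
21 → none → 0
Sum: 3 + 2 + 6 + 6 + 4 + 0 + 1 + 1 + 1 + 1 + 0 = 25

There are 25 out-of-order pairs.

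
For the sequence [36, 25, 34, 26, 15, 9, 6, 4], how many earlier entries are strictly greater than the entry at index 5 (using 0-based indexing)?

The element at index 5 is 9.
Elements before it: 36, 25, 34, 26, 15
Those larger than 9: 36, 25, 34, 26, 15

5 such elements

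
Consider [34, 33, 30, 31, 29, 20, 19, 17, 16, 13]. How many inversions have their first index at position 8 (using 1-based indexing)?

The element at index 8 is 17.
Elements after it: 16, 13
Those smaller than 17: 16, 13

2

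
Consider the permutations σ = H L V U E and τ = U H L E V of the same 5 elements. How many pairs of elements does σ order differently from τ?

Assign each item its position (1..5) in the first ordering, then rewrite the second ordering as that position sequence:
positions: H→1, L→2, V→3, U→4, E→5
second ordering as positions: [4, 1, 2, 5, 3]
Discordant pairs = inversions in this position sequence.
4: 1, 2, 3 → 3
1: 0
2: 0
5: 3 → 1
3: 0
Total: 3 + 0 + 0 + 1 + 0 = 4

4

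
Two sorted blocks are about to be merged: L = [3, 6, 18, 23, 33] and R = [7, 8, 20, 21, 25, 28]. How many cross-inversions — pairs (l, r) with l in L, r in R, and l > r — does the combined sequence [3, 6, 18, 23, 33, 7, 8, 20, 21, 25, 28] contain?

Take each right-half value and tally the left-half values above it:
r = 7: 18, 23, 33 → 3
r = 8: 18, 23, 33 → 3
r = 20: 23, 33 → 2
r = 21: 23, 33 → 2
r = 25: 33 → 1
r = 28: 33 → 1
Cross-inversions: 3 + 3 + 2 + 2 + 1 + 1 = 12

12 cross-inversions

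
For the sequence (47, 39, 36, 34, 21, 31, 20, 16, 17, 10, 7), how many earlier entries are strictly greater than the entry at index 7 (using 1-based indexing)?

The element at index 7 is 20.
Elements before it: 47, 39, 36, 34, 21, 31
Those larger than 20: 47, 39, 36, 34, 21, 31

6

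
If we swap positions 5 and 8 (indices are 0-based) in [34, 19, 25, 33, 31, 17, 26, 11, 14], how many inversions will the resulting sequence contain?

Positions 5 and 8 hold 17 and 14; after swapping, the array is [34, 19, 25, 33, 31, 14, 26, 11, 17].
For each element, count later entries that are smaller:
34 → 19, 25, 33, 31, 14, 26, 11, 17 → 8
19 → 14, 11, 17 → 3
25 → 14, 11, 17 → 3
33 → 31, 14, 26, 11, 17 → 5
31 → 14, 26, 11, 17 → 4
14 → 11 → 1
26 → 11, 17 → 2
11 → none → 0
17 → none → 0
Sum: 8 + 3 + 3 + 5 + 4 + 1 + 2 + 0 + 0 = 26

26 inversions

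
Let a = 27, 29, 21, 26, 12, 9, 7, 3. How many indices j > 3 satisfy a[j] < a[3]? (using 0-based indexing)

4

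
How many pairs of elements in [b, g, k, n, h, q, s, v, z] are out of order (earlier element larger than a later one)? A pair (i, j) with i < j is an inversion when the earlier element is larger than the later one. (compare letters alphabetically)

There are 2 inversions.

Element-by-element contributions:
b: 0
g: 0
k: 1
n: 1
h: 0
q: 0
s: 0
v: 0
z: 0
Sum: 0 + 0 + 1 + 1 + 0 + 0 + 0 + 0 + 0 = 2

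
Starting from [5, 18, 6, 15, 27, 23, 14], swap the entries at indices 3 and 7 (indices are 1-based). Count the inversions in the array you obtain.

8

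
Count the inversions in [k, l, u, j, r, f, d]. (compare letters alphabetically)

Sweep left to right; for each value list the smaller values that follow it:
k: 3
l: 3
u: 4
j: 2
r: 2
f: 1
d: 0
Sum: 3 + 3 + 4 + 2 + 2 + 1 + 0 = 15

15 inversions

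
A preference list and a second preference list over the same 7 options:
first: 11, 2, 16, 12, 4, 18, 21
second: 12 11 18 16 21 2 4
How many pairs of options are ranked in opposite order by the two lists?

9

Assign each item its position (1..7) in the first ordering, then rewrite the second ordering as that position sequence:
positions: 11→1, 2→2, 16→3, 12→4, 4→5, 18→6, 21→7
second ordering as positions: [4, 1, 6, 3, 7, 2, 5]
Discordant pairs = inversions in this position sequence.
4: 1, 3, 2 → 3
1: 0
6: 3, 2, 5 → 3
3: 2 → 1
7: 2, 5 → 2
2: 0
5: 0
Total: 3 + 0 + 3 + 1 + 2 + 0 + 0 = 9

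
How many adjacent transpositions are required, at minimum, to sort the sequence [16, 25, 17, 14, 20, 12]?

Each adjacent swap fixes exactly one inversion, so the minimum swap count equals the number of inversions.
Count inversions — for each element, later elements that are smaller:
16: 14, 12 → 2
25: 17, 14, 20, 12 → 4
17: 14, 12 → 2
14: 12 → 1
20: 12 → 1
12: none → 0
Total inversions: 2 + 4 + 2 + 1 + 1 + 0 = 10

10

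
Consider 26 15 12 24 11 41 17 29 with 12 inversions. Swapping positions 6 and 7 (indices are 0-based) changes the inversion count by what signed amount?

Positions 6 and 7 hold 17 and 29; after swapping, the array is [26, 15, 12, 24, 11, 41, 29, 17].
For each element, count later entries that are smaller:
26: 5
15: 2
12: 1
24: 2
11: 0
41: 2
29: 1
17: 0
Sum: 5 + 2 + 1 + 2 + 0 + 2 + 1 + 0 = 13
Change: 13 − 12 = +1

+1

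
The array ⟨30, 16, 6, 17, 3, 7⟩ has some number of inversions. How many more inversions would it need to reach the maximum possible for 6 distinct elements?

4

Maximum inversions for 6 distinct elements is C(6, 2) = 6·5/2 = 15.
Current inversions — for each element, count later smaller elements:
30: 5
16: 3
6: 1
17: 2
3: 0
7: 0
Current total: 5 + 3 + 1 + 2 + 0 + 0 = 11
Shortfall: 15 − 11 = 4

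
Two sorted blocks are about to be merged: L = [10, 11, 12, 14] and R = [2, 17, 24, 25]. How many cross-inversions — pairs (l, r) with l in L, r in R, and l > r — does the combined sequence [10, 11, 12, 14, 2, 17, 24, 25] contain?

4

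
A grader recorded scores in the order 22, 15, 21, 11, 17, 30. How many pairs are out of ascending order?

For each element, count later entries that are smaller:
22: 4
15: 1
21: 2
11: 0
17: 0
30: 0
Sum: 4 + 1 + 2 + 0 + 0 + 0 = 7

7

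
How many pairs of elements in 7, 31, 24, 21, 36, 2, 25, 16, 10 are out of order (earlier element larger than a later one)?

21 out-of-order pairs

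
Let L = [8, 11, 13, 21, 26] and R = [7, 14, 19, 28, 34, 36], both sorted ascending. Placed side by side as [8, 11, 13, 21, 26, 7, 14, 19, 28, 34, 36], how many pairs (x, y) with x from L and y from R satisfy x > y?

9 cross-inversions

For each element r of the right run, count left-run elements greater than r:
r = 7: 8, 11, 13, 21, 26 → 5
r = 14: 21, 26 → 2
r = 19: 21, 26 → 2
r = 28: none → 0
r = 34: none → 0
r = 36: none → 0
Cross-inversions: 5 + 2 + 2 + 0 + 0 + 0 = 9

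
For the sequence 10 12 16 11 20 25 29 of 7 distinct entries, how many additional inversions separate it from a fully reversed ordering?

19

Maximum inversions for 7 distinct elements is C(7, 2) = 7·6/2 = 21.
Current inversions — for each element, count later smaller elements:
10: 0
12: 1
16: 1
11: 0
20: 0
25: 0
29: 0
Current total: 0 + 1 + 1 + 0 + 0 + 0 + 0 = 2
Shortfall: 21 − 2 = 19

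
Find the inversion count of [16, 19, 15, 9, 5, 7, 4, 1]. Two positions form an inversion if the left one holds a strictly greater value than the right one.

Count, for each position, how many later elements it exceeds:
16: 6
19: 6
15: 5
9: 4
5: 2
7: 2
4: 1
1: 0
Sum: 6 + 6 + 5 + 4 + 2 + 2 + 1 + 0 = 26

26 inversions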